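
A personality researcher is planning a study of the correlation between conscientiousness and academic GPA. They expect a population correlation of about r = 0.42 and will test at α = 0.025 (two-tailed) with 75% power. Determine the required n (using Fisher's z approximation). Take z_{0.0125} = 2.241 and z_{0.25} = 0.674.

n = 46

Fisher's z: C = ½·ln((1+r)/(1−r)) = ½·ln(2.4483) = 0.4477.
n = ((z_{α/2} + z_β)/C)² + 3.
(2.241 + 0.674) / 0.4477 = 2.915 / 0.4477 = 6.511.
n = 6.511² + 3 = 42.39 + 3 = 45.4.
Round up.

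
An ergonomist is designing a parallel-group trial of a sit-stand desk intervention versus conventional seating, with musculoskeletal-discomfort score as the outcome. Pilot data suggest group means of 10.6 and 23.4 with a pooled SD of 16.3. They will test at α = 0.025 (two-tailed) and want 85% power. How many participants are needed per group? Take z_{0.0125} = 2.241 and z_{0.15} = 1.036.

n = 35 per group

Cohen's d = |M₁ − M₂| / SD_pooled = |10.6 − 23.4| / 16.3 = 12.8 / 16.3 = 0.785.
For two independent groups with equal n: n = 2·((z_{α/2} + z_β) / d)².
z_{α/2} + z_β = 2.241 + 1.036 = 3.277.
n = 2 × (3.277 / 0.785)² = 2 × 4.175² = 2 × 17.43 = 34.9.
Round up to the next whole participant.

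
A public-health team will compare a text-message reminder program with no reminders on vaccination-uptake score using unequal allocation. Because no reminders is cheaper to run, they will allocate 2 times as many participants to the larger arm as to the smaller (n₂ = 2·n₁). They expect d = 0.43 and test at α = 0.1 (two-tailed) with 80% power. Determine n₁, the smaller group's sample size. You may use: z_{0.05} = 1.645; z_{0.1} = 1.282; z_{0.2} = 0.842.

n₁ = 51

With allocation ratio k = n₂/n₁ = 2, Var(x̄₁−x̄₂) = σ²(1/n₁ + 1/(k·n₁)) = σ²·(k+1)/(k·n₁).
So n₁ = (1 + 1/k)·((z_{α/2} + z_β)/d)² = 1.500 × (2.487/0.43)².
n₁ = 1.500 × 33.45 = 50.2.
Round up: n₁ = 51, giving n₂ = 2 × 51 = 102.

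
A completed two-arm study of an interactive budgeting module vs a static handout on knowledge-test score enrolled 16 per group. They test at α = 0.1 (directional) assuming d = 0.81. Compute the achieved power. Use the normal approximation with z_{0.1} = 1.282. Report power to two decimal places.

power ≈ 0.84

For two equal groups, power = Φ(d·√(n/2) − z_{α}).
d·√(n/2) = 0.81 × √(16/2) = 0.81 × 2.828 = 2.291.
z_β = 2.291 − 1.282 = 1.009.
Power = Φ(1.009) = 0.844.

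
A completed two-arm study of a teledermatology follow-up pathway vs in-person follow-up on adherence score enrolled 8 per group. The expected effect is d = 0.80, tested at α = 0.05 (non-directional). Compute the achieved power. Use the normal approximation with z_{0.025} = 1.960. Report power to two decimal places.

For two equal groups, power = Φ(d·√(n/2) − z_{α/2}).
d·√(n/2) = 0.80 × √(8/2) = 0.80 × 2.000 = 1.600.
z_β = 1.600 − 1.960 = -0.360.
Power = Φ(-0.360) = 0.359.

power ≈ 0.36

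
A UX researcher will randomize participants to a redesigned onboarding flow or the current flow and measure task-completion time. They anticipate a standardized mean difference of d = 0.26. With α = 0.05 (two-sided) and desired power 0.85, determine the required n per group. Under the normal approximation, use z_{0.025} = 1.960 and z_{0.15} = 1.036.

n = 266 per group

For two independent groups with equal n: n = 2·((z_{α/2} + z_β) / d)².
z_{α/2} + z_β = 1.960 + 1.036 = 2.996.
n = 2 × (2.996 / 0.26)² = 2 × 11.523² = 2 × 132.78 = 265.6.
Round up to the next whole participant.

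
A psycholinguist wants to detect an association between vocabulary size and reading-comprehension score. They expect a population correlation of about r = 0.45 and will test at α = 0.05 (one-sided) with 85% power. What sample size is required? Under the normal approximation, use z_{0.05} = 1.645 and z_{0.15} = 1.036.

Fisher's z: C = ½·ln((1+r)/(1−r)) = ½·ln(2.6364) = 0.4847.
n = ((z_{α} + z_β)/C)² + 3.
(1.645 + 1.036) / 0.4847 = 2.681 / 0.4847 = 5.531.
n = 5.531² + 3 = 30.59 + 3 = 33.6.
Round up.

n = 34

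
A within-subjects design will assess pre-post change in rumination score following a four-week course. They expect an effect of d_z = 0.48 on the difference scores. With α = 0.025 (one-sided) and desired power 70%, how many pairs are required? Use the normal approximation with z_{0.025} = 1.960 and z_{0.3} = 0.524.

For a paired (one-sample on differences) test: n = ((z_{α} + z_β) / d)².
z_{α} + z_β = 1.960 + 0.524 = 2.484.
n = (2.484 / 0.48)² = 5.175² = 26.78.
Round up.

n = 27 pairs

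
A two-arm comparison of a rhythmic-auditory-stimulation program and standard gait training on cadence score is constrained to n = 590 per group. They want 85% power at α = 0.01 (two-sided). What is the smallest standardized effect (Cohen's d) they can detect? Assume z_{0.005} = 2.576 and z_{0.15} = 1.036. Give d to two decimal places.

d_min ≈ 0.21

For two independent groups of n = 590 each: d_min = (z_{α/2} + z_β)·√(2/n).
z-sum = 2.576 + 1.036 = 3.612.
d_min = 3.612 × √(2/590) = 3.612 × 0.0582 = 0.210.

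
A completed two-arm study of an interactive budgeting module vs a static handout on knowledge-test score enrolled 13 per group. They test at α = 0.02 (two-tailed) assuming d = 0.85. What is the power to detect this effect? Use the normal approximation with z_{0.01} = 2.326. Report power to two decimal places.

power ≈ 0.44

For two equal groups, power = Φ(d·√(n/2) − z_{α/2}).
d·√(n/2) = 0.85 × √(13/2) = 0.85 × 2.550 = 2.167.
z_β = 2.167 − 2.326 = -0.159.
Power = Φ(-0.159) = 0.437.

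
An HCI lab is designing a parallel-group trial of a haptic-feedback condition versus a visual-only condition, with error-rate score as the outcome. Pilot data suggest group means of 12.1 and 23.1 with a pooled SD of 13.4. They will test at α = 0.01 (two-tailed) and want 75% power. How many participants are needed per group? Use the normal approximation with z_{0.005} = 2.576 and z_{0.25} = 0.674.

Cohen's d = |M₁ − M₂| / SD_pooled = |12.1 − 23.1| / 13.4 = 11.0 / 13.4 = 0.821.
For two independent groups with equal n: n = 2·((z_{α/2} + z_β) / d)².
z_{α/2} + z_β = 2.576 + 0.674 = 3.250.
n = 2 × (3.250 / 0.821)² = 2 × 3.959² = 2 × 15.67 = 31.3.
Round up to the next whole participant.

n = 32 per group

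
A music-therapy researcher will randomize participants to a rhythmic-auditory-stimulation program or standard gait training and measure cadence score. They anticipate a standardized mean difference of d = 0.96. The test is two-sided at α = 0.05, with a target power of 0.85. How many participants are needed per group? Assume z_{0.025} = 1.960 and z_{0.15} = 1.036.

For two independent groups with equal n: n = 2·((z_{α/2} + z_β) / d)².
z_{α/2} + z_β = 1.960 + 1.036 = 2.996.
n = 2 × (2.996 / 0.96)² = 2 × 3.121² = 2 × 9.74 = 19.5.
Round up to the next whole participant.

n = 20 per group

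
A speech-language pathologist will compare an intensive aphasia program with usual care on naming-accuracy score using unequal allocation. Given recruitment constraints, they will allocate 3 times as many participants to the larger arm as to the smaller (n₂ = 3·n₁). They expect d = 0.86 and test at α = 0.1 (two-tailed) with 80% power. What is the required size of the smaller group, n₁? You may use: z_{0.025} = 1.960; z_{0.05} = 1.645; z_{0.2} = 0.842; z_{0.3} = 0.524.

With allocation ratio k = n₂/n₁ = 3, Var(x̄₁−x̄₂) = σ²(1/n₁ + 1/(k·n₁)) = σ²·(k+1)/(k·n₁).
So n₁ = (1 + 1/k)·((z_{α/2} + z_β)/d)² = 1.333 × (2.487/0.86)².
n₁ = 1.333 × 8.36 = 11.2.
Round up: n₁ = 12, giving n₂ = 3 × 12 = 36.

n₁ = 12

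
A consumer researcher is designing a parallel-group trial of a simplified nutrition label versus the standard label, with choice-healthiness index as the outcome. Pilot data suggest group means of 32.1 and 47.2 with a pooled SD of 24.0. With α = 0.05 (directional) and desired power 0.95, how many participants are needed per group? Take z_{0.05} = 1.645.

n = 55 per group

Cohen's d = |M₁ − M₂| / SD_pooled = |32.1 − 47.2| / 24.0 = 15.1 / 24.0 = 0.629.
For two independent groups with equal n: n = 2·((z_{α} + z_β) / d)².
z_{α} + z_β = 1.645 + 1.645 = 3.290.
n = 2 × (3.290 / 0.629)² = 2 × 5.231² = 2 × 27.36 = 54.7.
Round up to the next whole participant.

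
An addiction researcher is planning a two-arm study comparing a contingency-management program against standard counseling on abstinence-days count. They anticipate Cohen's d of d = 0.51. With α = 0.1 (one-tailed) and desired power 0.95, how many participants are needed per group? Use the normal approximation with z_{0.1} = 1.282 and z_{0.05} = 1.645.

For two independent groups with equal n: n = 2·((z_{α} + z_β) / d)².
z_{α} + z_β = 1.282 + 1.645 = 2.927.
n = 2 × (2.927 / 0.51)² = 2 × 5.739² = 2 × 32.94 = 65.9.
Round up to the next whole participant.

n = 66 per group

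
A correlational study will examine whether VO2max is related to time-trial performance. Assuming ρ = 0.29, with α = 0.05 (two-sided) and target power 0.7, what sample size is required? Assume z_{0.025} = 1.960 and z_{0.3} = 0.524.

Fisher's z: C = ½·ln((1+r)/(1−r)) = ½·ln(1.8169) = 0.2986.
n = ((z_{α/2} + z_β)/C)² + 3.
(1.960 + 0.524) / 0.2986 = 2.484 / 0.2986 = 8.319.
n = 8.319² + 3 = 69.20 + 3 = 72.2.
Round up.

n = 73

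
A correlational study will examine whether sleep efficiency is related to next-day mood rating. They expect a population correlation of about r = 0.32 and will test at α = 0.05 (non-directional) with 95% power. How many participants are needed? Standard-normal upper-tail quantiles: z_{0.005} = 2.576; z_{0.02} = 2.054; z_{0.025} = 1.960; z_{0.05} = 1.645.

n = 122

Fisher's z: C = ½·ln((1+r)/(1−r)) = ½·ln(1.9412) = 0.3316.
n = ((z_{α/2} + z_β)/C)² + 3.
(1.960 + 1.645) / 0.3316 = 3.605 / 0.3316 = 10.872.
n = 10.872² + 3 = 118.19 + 3 = 121.2.
Round up.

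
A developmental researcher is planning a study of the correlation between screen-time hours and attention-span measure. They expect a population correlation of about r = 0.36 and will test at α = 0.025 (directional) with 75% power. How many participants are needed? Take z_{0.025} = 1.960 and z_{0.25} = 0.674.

n = 52

Fisher's z: C = ½·ln((1+r)/(1−r)) = ½·ln(2.1250) = 0.3769.
n = ((z_{α} + z_β)/C)² + 3.
(1.960 + 0.674) / 0.3769 = 2.634 / 0.3769 = 6.989.
n = 6.989² + 3 = 48.84 + 3 = 51.8.
Round up.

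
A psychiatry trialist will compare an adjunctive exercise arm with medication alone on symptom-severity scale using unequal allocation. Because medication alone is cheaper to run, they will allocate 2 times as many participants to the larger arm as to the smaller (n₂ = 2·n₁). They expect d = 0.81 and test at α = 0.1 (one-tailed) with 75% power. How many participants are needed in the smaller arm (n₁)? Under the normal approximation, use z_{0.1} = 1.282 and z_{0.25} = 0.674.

n₁ = 9

With allocation ratio k = n₂/n₁ = 2, Var(x̄₁−x̄₂) = σ²(1/n₁ + 1/(k·n₁)) = σ²·(k+1)/(k·n₁).
So n₁ = (1 + 1/k)·((z_{α} + z_β)/d)² = 1.500 × (1.956/0.81)².
n₁ = 1.500 × 5.83 = 8.7.
Round up: n₁ = 9, giving n₂ = 2 × 9 = 18.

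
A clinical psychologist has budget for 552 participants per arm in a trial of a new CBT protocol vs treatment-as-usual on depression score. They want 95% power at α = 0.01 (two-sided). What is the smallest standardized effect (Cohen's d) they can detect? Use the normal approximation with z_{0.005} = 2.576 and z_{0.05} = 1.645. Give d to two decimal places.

d_min ≈ 0.25

For two independent groups of n = 552 each: d_min = (z_{α/2} + z_β)·√(2/n).
z-sum = 2.576 + 1.645 = 4.221.
d_min = 4.221 × √(2/552) = 4.221 × 0.0602 = 0.254.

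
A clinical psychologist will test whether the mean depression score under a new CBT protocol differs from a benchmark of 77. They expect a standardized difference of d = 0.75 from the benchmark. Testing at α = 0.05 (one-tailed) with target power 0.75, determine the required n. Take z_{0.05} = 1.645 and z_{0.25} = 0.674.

For a one-sample test: n = ((z_{α} + z_β) / d)².
z_{α} + z_β = 1.645 + 0.674 = 2.319.
n = (2.319 / 0.75)² = 3.092² = 9.56.
Round up.

n = 10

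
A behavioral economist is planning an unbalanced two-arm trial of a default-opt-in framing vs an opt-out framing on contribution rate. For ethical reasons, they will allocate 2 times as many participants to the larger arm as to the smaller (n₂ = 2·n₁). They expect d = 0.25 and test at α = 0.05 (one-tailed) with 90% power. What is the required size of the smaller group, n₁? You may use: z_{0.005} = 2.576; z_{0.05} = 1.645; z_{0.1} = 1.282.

With allocation ratio k = n₂/n₁ = 2, Var(x̄₁−x̄₂) = σ²(1/n₁ + 1/(k·n₁)) = σ²·(k+1)/(k·n₁).
So n₁ = (1 + 1/k)·((z_{α} + z_β)/d)² = 1.500 × (2.927/0.25)².
n₁ = 1.500 × 137.08 = 205.6.
Round up: n₁ = 206, giving n₂ = 2 × 206 = 412.

n₁ = 206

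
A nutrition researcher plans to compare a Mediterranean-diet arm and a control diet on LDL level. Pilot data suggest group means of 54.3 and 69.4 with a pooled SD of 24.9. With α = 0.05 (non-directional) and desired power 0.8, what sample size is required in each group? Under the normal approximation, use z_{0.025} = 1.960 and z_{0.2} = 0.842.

Cohen's d = |M₁ − M₂| / SD_pooled = |54.3 − 69.4| / 24.9 = 15.1 / 24.9 = 0.606.
For two independent groups with equal n: n = 2·((z_{α/2} + z_β) / d)².
z_{α/2} + z_β = 1.960 + 0.842 = 2.802.
n = 2 × (2.802 / 0.606)² = 2 × 4.624² = 2 × 21.38 = 42.8.
Round up to the next whole participant.

n = 43 per group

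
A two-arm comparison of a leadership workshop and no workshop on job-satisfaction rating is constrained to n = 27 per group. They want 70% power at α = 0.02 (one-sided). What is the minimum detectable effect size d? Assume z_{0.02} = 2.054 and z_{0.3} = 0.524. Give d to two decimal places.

d_min ≈ 0.70

For two independent groups of n = 27 each: d_min = (z_{α} + z_β)·√(2/n).
z-sum = 2.054 + 0.524 = 2.578.
d_min = 2.578 × √(2/27) = 2.578 × 0.2722 = 0.702.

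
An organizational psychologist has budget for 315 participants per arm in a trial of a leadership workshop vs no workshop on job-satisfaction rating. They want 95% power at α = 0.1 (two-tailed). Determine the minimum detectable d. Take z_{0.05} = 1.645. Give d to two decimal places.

For two independent groups of n = 315 each: d_min = (z_{α/2} + z_β)·√(2/n).
z-sum = 1.645 + 1.645 = 3.290.
d_min = 3.290 × √(2/315) = 3.290 × 0.0797 = 0.262.

d_min ≈ 0.26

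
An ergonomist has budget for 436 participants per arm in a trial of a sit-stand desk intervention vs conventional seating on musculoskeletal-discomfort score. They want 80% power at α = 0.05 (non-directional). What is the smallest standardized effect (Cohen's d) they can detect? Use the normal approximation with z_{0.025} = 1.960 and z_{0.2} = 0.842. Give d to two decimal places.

d_min ≈ 0.19

For two independent groups of n = 436 each: d_min = (z_{α/2} + z_β)·√(2/n).
z-sum = 1.960 + 0.842 = 2.802.
d_min = 2.802 × √(2/436) = 2.802 × 0.0677 = 0.190.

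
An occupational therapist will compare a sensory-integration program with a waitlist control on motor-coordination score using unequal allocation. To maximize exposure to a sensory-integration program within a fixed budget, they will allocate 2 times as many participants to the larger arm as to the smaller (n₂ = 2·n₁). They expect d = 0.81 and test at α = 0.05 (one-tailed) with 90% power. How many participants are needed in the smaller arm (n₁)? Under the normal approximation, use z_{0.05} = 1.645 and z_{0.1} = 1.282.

n₁ = 20

With allocation ratio k = n₂/n₁ = 2, Var(x̄₁−x̄₂) = σ²(1/n₁ + 1/(k·n₁)) = σ²·(k+1)/(k·n₁).
So n₁ = (1 + 1/k)·((z_{α} + z_β)/d)² = 1.500 × (2.927/0.81)².
n₁ = 1.500 × 13.06 = 19.6.
Round up: n₁ = 20, giving n₂ = 2 × 20 = 40.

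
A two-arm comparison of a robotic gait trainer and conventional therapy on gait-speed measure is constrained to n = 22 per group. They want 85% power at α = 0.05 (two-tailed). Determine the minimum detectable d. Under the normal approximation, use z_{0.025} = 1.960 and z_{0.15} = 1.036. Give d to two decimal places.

For two independent groups of n = 22 each: d_min = (z_{α/2} + z_β)·√(2/n).
z-sum = 1.960 + 1.036 = 2.996.
d_min = 2.996 × √(2/22) = 2.996 × 0.3015 = 0.903.

d_min ≈ 0.90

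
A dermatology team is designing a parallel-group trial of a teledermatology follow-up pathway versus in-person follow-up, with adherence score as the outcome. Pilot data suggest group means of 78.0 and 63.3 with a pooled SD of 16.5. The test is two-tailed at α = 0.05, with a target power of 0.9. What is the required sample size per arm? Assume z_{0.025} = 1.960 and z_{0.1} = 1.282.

Cohen's d = |M₁ − M₂| / SD_pooled = |78.0 − 63.3| / 16.5 = 14.7 / 16.5 = 0.891.
For two independent groups with equal n: n = 2·((z_{α/2} + z_β) / d)².
z_{α/2} + z_β = 1.960 + 1.282 = 3.242.
n = 2 × (3.242 / 0.891)² = 2 × 3.639² = 2 × 13.24 = 26.5.
Round up to the next whole participant.

n = 27 per group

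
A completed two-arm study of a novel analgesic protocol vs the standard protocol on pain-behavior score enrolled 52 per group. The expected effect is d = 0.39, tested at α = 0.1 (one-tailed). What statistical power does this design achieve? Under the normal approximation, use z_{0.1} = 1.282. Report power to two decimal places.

For two equal groups, power = Φ(d·√(n/2) − z_{α}).
d·√(n/2) = 0.39 × √(52/2) = 0.39 × 5.099 = 1.989.
z_β = 1.989 − 1.282 = 0.707.
Power = Φ(0.707) = 0.760.

power ≈ 0.76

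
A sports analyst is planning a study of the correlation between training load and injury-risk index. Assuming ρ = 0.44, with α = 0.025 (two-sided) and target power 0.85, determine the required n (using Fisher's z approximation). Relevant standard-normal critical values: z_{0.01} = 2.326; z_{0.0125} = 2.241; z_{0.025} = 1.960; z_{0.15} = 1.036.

Fisher's z: C = ½·ln((1+r)/(1−r)) = ½·ln(2.5714) = 0.4722.
n = ((z_{α/2} + z_β)/C)² + 3.
(2.241 + 1.036) / 0.4722 = 3.277 / 0.4722 = 6.940.
n = 6.940² + 3 = 48.16 + 3 = 51.2.
Round up.

n = 52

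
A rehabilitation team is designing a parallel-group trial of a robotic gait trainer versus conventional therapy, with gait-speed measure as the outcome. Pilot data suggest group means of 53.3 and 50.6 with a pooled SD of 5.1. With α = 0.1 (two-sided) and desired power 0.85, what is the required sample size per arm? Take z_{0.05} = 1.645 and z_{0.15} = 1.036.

n = 52 per group

Cohen's d = |M₁ − M₂| / SD_pooled = |53.3 − 50.6| / 5.1 = 2.7 / 5.1 = 0.529.
For two independent groups with equal n: n = 2·((z_{α/2} + z_β) / d)².
z_{α/2} + z_β = 1.645 + 1.036 = 2.681.
n = 2 × (2.681 / 0.529)² = 2 × 5.068² = 2 × 25.69 = 51.4.
Round up to the next whole participant.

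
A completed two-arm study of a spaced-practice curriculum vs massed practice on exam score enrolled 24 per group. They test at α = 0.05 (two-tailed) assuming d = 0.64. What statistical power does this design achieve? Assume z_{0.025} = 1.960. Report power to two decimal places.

power ≈ 0.60

For two equal groups, power = Φ(d·√(n/2) − z_{α/2}).
d·√(n/2) = 0.64 × √(24/2) = 0.64 × 3.464 = 2.217.
z_β = 2.217 − 1.960 = 0.257.
Power = Φ(0.257) = 0.601.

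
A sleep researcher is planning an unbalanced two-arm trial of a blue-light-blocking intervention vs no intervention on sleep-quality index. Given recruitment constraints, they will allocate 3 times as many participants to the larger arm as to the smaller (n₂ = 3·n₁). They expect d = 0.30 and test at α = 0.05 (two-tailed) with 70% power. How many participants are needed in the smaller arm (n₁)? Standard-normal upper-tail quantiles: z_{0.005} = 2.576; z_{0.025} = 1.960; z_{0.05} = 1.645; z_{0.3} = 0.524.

With allocation ratio k = n₂/n₁ = 3, Var(x̄₁−x̄₂) = σ²(1/n₁ + 1/(k·n₁)) = σ²·(k+1)/(k·n₁).
So n₁ = (1 + 1/k)·((z_{α/2} + z_β)/d)² = 1.333 × (2.484/0.30)².
n₁ = 1.333 × 68.56 = 91.4.
Round up: n₁ = 92, giving n₂ = 3 × 92 = 276.

n₁ = 92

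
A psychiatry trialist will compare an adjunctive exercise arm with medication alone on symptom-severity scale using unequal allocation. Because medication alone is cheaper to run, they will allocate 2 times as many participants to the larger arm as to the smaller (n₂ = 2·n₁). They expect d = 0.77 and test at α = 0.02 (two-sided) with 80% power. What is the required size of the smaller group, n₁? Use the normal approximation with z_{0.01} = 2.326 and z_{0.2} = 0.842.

n₁ = 26

With allocation ratio k = n₂/n₁ = 2, Var(x̄₁−x̄₂) = σ²(1/n₁ + 1/(k·n₁)) = σ²·(k+1)/(k·n₁).
So n₁ = (1 + 1/k)·((z_{α/2} + z_β)/d)² = 1.500 × (3.168/0.77)².
n₁ = 1.500 × 16.93 = 25.4.
Round up: n₁ = 26, giving n₂ = 2 × 26 = 52.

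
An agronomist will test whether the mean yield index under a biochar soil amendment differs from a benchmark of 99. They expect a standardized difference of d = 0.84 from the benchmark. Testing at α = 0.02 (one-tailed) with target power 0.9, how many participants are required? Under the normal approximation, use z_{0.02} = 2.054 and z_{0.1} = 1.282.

n = 16

For a one-sample test: n = ((z_{α} + z_β) / d)².
z_{α} + z_β = 2.054 + 1.282 = 3.336.
n = (3.336 / 0.84)² = 3.971² = 15.77.
Round up.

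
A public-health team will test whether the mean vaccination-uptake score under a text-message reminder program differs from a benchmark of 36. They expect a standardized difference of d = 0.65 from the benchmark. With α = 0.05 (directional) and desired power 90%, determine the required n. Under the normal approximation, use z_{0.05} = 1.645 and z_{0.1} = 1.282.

For a one-sample test: n = ((z_{α} + z_β) / d)².
z_{α} + z_β = 1.645 + 1.282 = 2.927.
n = (2.927 / 0.65)² = 4.503² = 20.28.
Round up.

n = 21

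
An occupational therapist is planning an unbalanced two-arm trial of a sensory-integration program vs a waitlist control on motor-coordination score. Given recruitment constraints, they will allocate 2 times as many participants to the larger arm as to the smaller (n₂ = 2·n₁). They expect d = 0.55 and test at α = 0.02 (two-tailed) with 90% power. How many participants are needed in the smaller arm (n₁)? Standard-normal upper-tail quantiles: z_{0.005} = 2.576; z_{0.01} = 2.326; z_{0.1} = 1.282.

n₁ = 65

With allocation ratio k = n₂/n₁ = 2, Var(x̄₁−x̄₂) = σ²(1/n₁ + 1/(k·n₁)) = σ²·(k+1)/(k·n₁).
So n₁ = (1 + 1/k)·((z_{α/2} + z_β)/d)² = 1.500 × (3.608/0.55)².
n₁ = 1.500 × 43.03 = 64.6.
Round up: n₁ = 65, giving n₂ = 2 × 65 = 130.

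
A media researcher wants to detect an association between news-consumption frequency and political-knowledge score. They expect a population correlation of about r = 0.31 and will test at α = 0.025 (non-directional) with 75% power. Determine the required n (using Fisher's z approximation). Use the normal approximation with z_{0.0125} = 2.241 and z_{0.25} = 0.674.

Fisher's z: C = ½·ln((1+r)/(1−r)) = ½·ln(1.8986) = 0.3205.
n = ((z_{α/2} + z_β)/C)² + 3.
(2.241 + 0.674) / 0.3205 = 2.915 / 0.3205 = 9.095.
n = 9.095² + 3 = 82.72 + 3 = 85.7.
Round up.

n = 86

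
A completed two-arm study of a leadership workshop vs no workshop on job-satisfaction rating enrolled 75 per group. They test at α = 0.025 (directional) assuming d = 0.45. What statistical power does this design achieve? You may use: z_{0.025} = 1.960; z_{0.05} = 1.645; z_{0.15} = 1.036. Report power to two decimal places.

For two equal groups, power = Φ(d·√(n/2) − z_{α}).
d·√(n/2) = 0.45 × √(75/2) = 0.45 × 6.124 = 2.756.
z_β = 2.756 − 1.960 = 0.796.
Power = Φ(0.796) = 0.787.

power ≈ 0.79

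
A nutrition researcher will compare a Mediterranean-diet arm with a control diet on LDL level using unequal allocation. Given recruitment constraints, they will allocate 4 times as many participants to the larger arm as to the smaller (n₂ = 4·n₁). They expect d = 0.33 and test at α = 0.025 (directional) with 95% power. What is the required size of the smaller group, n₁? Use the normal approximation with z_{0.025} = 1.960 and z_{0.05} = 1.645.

With allocation ratio k = n₂/n₁ = 4, Var(x̄₁−x̄₂) = σ²(1/n₁ + 1/(k·n₁)) = σ²·(k+1)/(k·n₁).
So n₁ = (1 + 1/k)·((z_{α} + z_β)/d)² = 1.250 × (3.605/0.33)².
n₁ = 1.250 × 119.34 = 149.2.
Round up: n₁ = 150, giving n₂ = 4 × 150 = 600.

n₁ = 150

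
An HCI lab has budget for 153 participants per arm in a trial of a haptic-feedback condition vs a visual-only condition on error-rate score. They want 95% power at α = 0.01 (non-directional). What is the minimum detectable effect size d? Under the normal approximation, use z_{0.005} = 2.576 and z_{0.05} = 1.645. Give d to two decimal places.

d_min ≈ 0.48

For two independent groups of n = 153 each: d_min = (z_{α/2} + z_β)·√(2/n).
z-sum = 2.576 + 1.645 = 4.221.
d_min = 4.221 × √(2/153) = 4.221 × 0.1143 = 0.483.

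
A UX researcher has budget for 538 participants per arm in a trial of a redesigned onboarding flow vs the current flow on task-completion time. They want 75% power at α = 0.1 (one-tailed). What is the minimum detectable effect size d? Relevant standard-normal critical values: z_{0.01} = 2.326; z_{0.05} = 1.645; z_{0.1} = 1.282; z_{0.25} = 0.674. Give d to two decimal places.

For two independent groups of n = 538 each: d_min = (z_{α} + z_β)·√(2/n).
z-sum = 1.282 + 0.674 = 1.956.
d_min = 1.956 × √(2/538) = 1.956 × 0.0610 = 0.119.

d_min ≈ 0.12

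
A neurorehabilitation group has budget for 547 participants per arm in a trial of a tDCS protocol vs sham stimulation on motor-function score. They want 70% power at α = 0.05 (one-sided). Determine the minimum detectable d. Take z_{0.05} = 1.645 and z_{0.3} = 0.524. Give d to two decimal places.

d_min ≈ 0.13

For two independent groups of n = 547 each: d_min = (z_{α} + z_β)·√(2/n).
z-sum = 1.645 + 0.524 = 2.169.
d_min = 2.169 × √(2/547) = 2.169 × 0.0605 = 0.131.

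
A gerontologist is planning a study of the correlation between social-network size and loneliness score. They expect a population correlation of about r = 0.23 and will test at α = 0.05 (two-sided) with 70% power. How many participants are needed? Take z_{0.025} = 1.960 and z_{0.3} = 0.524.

n = 116

Fisher's z: C = ½·ln((1+r)/(1−r)) = ½·ln(1.5974) = 0.2342.
n = ((z_{α/2} + z_β)/C)² + 3.
(1.960 + 0.524) / 0.2342 = 2.484 / 0.2342 = 10.606.
n = 10.606² + 3 = 112.49 + 3 = 115.5.
Round up.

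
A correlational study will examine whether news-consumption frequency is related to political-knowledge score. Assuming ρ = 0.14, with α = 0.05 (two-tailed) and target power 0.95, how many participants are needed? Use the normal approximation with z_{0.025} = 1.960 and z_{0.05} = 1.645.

n = 658

Fisher's z: C = ½·ln((1+r)/(1−r)) = ½·ln(1.3256) = 0.1409.
n = ((z_{α/2} + z_β)/C)² + 3.
(1.960 + 1.645) / 0.1409 = 3.605 / 0.1409 = 25.586.
n = 25.586² + 3 = 654.62 + 3 = 657.6.
Round up.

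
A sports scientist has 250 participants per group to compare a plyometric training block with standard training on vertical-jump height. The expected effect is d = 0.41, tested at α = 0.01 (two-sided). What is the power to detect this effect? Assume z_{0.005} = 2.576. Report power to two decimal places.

For two equal groups, power = Φ(d·√(n/2) − z_{α/2}).
d·√(n/2) = 0.41 × √(250/2) = 0.41 × 11.180 = 4.584.
z_β = 4.584 − 2.576 = 2.008.
Power = Φ(2.008) = 0.978.

power ≈ 0.98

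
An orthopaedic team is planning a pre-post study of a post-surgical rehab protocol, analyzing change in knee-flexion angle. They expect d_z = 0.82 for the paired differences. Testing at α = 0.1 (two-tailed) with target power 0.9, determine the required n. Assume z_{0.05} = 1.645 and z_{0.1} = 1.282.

n = 13 pairs

For a paired (one-sample on differences) test: n = ((z_{α/2} + z_β) / d)².
z_{α/2} + z_β = 1.645 + 1.282 = 2.927.
n = (2.927 / 0.82)² = 3.570² = 12.74.
Round up.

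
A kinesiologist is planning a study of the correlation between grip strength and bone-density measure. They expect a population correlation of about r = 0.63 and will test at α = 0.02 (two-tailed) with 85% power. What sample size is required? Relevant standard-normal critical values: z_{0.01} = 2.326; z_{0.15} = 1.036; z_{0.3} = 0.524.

n = 24

Fisher's z: C = ½·ln((1+r)/(1−r)) = ½·ln(4.4054) = 0.7414.
n = ((z_{α/2} + z_β)/C)² + 3.
(2.326 + 1.036) / 0.7414 = 3.362 / 0.7414 = 4.535.
n = 4.535² + 3 = 20.56 + 3 = 23.6.
Round up.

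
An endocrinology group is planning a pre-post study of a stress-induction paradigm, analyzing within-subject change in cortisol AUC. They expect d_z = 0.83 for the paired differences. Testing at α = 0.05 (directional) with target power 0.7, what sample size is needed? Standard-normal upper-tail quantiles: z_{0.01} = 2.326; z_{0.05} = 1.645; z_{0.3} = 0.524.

n = 7 pairs

For a paired (one-sample on differences) test: n = ((z_{α} + z_β) / d)².
z_{α} + z_β = 1.645 + 0.524 = 2.169.
n = (2.169 / 0.83)² = 2.613² = 6.83.
Round up.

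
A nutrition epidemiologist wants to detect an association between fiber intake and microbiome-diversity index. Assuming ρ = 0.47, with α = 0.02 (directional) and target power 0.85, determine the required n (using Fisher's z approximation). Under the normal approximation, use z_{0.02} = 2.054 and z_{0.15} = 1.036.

Fisher's z: C = ½·ln((1+r)/(1−r)) = ½·ln(2.7736) = 0.5101.
n = ((z_{α} + z_β)/C)² + 3.
(2.054 + 1.036) / 0.5101 = 3.090 / 0.5101 = 6.058.
n = 6.058² + 3 = 36.69 + 3 = 39.7.
Round up.

n = 40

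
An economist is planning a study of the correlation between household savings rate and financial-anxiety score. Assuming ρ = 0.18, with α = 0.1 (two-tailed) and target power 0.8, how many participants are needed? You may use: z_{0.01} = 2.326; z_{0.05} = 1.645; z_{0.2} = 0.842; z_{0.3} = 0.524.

Fisher's z: C = ½·ln((1+r)/(1−r)) = ½·ln(1.4390) = 0.1820.
n = ((z_{α/2} + z_β)/C)² + 3.
(1.645 + 0.842) / 0.1820 = 2.487 / 0.1820 = 13.665.
n = 13.665² + 3 = 186.73 + 3 = 189.7.
Round up.

n = 190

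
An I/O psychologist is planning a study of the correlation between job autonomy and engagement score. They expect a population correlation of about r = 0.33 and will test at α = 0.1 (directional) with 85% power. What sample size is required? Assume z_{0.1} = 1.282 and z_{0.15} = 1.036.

Fisher's z: C = ½·ln((1+r)/(1−r)) = ½·ln(1.9851) = 0.3428.
n = ((z_{α} + z_β)/C)² + 3.
(1.282 + 1.036) / 0.3428 = 2.318 / 0.3428 = 6.762.
n = 6.762² + 3 = 45.72 + 3 = 48.7.
Round up.

n = 49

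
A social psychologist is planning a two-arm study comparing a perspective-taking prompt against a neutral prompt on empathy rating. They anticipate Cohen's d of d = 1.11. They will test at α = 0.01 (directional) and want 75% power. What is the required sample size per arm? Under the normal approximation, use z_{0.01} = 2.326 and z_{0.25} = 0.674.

For two independent groups with equal n: n = 2·((z_{α} + z_β) / d)².
z_{α} + z_β = 2.326 + 0.674 = 3.000.
n = 2 × (3.000 / 1.11)² = 2 × 2.703² = 2 × 7.30 = 14.6.
Round up to the next whole participant.

n = 15 per group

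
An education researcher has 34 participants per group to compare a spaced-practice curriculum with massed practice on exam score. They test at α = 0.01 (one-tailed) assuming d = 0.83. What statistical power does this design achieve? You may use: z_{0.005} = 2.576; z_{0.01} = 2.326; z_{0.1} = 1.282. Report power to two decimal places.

For two equal groups, power = Φ(d·√(n/2) − z_{α}).
d·√(n/2) = 0.83 × √(34/2) = 0.83 × 4.123 = 3.422.
z_β = 3.422 − 2.326 = 1.096.
Power = Φ(1.096) = 0.863.

power ≈ 0.86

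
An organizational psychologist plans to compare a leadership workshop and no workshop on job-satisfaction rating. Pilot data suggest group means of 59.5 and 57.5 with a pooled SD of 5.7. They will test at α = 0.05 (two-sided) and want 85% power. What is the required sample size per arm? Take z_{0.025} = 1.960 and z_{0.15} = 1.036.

Cohen's d = |M₁ − M₂| / SD_pooled = |59.5 − 57.5| / 5.7 = 2.0 / 5.7 = 0.351.
For two independent groups with equal n: n = 2·((z_{α/2} + z_β) / d)².
z_{α/2} + z_β = 1.960 + 1.036 = 2.996.
n = 2 × (2.996 / 0.351)² = 2 × 8.536² = 2 × 72.86 = 145.7.
Round up to the next whole participant.

n = 146 per group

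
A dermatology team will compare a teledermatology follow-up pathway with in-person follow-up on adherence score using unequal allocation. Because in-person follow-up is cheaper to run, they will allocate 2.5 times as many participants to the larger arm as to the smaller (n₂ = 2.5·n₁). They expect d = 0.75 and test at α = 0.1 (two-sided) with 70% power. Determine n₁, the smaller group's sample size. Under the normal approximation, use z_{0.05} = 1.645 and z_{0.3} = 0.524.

n₁ = 12

With allocation ratio k = n₂/n₁ = 2.5, Var(x̄₁−x̄₂) = σ²(1/n₁ + 1/(k·n₁)) = σ²·(k+1)/(k·n₁).
So n₁ = (1 + 1/k)·((z_{α/2} + z_β)/d)² = 1.400 × (2.169/0.75)².
n₁ = 1.400 × 8.36 = 11.7.
Round up: n₁ = 12, giving n₂ = 2.5 × 12 = 30.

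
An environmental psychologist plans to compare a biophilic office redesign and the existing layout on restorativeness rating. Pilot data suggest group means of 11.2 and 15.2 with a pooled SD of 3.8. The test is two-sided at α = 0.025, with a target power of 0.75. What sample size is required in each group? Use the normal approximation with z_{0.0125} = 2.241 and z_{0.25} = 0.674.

n = 16 per group

Cohen's d = |M₁ − M₂| / SD_pooled = |11.2 − 15.2| / 3.8 = 4.0 / 3.8 = 1.053.
For two independent groups with equal n: n = 2·((z_{α/2} + z_β) / d)².
z_{α/2} + z_β = 2.241 + 0.674 = 2.915.
n = 2 × (2.915 / 1.053)² = 2 × 2.768² = 2 × 7.66 = 15.3.
Round up to the next whole participant.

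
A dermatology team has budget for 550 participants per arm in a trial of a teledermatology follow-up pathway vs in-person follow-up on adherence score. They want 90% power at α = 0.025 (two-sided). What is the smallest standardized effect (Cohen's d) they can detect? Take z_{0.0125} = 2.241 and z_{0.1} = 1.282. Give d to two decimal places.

For two independent groups of n = 550 each: d_min = (z_{α/2} + z_β)·√(2/n).
z-sum = 2.241 + 1.282 = 3.523.
d_min = 3.523 × √(2/550) = 3.523 × 0.0603 = 0.212.

d_min ≈ 0.21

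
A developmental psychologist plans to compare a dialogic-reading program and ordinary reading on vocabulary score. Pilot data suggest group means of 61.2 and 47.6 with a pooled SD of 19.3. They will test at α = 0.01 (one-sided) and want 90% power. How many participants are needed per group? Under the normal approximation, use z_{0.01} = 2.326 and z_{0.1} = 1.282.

n = 53 per group

Cohen's d = |M₁ − M₂| / SD_pooled = |61.2 − 47.6| / 19.3 = 13.6 / 19.3 = 0.705.
For two independent groups with equal n: n = 2·((z_{α} + z_β) / d)².
z_{α} + z_β = 2.326 + 1.282 = 3.608.
n = 2 × (3.608 / 0.705)² = 2 × 5.118² = 2 × 26.19 = 52.4.
Round up to the next whole participant.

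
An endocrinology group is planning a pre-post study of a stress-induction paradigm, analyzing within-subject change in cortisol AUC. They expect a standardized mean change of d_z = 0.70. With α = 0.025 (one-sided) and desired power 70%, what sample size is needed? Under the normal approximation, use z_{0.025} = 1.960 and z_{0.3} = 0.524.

n = 13 pairs

For a paired (one-sample on differences) test: n = ((z_{α} + z_β) / d)².
z_{α} + z_β = 1.960 + 0.524 = 2.484.
n = (2.484 / 0.70)² = 3.549² = 12.59.
Round up.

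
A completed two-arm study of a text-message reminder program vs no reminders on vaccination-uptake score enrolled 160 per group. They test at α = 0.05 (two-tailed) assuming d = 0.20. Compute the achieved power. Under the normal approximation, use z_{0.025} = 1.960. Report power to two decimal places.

For two equal groups, power = Φ(d·√(n/2) − z_{α/2}).
d·√(n/2) = 0.20 × √(160/2) = 0.20 × 8.944 = 1.789.
z_β = 1.789 − 1.960 = -0.171.
Power = Φ(-0.171) = 0.432.

power ≈ 0.43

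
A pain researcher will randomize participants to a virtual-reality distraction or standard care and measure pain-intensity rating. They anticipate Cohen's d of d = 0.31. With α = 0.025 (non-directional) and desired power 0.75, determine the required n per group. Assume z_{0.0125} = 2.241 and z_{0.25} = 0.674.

For two independent groups with equal n: n = 2·((z_{α/2} + z_β) / d)².
z_{α/2} + z_β = 2.241 + 0.674 = 2.915.
n = 2 × (2.915 / 0.31)² = 2 × 9.403² = 2 × 88.42 = 176.8.
Round up to the next whole participant.

n = 177 per group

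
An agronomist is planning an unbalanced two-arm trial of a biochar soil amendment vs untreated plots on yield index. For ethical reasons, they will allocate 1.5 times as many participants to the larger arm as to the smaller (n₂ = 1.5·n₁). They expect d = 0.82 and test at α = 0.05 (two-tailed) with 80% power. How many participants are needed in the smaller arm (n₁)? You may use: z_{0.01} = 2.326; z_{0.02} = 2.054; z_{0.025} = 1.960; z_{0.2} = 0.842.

With allocation ratio k = n₂/n₁ = 1.5, Var(x̄₁−x̄₂) = σ²(1/n₁ + 1/(k·n₁)) = σ²·(k+1)/(k·n₁).
So n₁ = (1 + 1/k)·((z_{α/2} + z_β)/d)² = 1.667 × (2.802/0.82)².
n₁ = 1.667 × 11.68 = 19.5.
Round up: n₁ = 20, giving n₂ = 1.5 × 20 = 30.

n₁ = 20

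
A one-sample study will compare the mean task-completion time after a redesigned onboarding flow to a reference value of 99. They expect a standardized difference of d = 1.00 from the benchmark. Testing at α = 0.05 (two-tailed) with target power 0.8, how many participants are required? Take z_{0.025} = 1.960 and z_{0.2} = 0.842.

For a one-sample test: n = ((z_{α/2} + z_β) / d)².
z_{α/2} + z_β = 1.960 + 0.842 = 2.802.
n = (2.802 / 1.00)² = 2.802² = 7.85.
Round up.

n = 8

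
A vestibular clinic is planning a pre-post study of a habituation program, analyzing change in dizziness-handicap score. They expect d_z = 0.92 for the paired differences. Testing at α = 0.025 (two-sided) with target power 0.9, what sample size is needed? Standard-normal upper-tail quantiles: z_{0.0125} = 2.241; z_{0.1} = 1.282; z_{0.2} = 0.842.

n = 15 pairs

For a paired (one-sample on differences) test: n = ((z_{α/2} + z_β) / d)².
z_{α/2} + z_β = 2.241 + 1.282 = 3.523.
n = (3.523 / 0.92)² = 3.829² = 14.66.
Round up.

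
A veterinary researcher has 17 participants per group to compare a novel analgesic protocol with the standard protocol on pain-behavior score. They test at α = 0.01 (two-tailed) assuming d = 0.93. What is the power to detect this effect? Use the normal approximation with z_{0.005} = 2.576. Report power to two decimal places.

power ≈ 0.55

For two equal groups, power = Φ(d·√(n/2) − z_{α/2}).
d·√(n/2) = 0.93 × √(17/2) = 0.93 × 2.915 = 2.711.
z_β = 2.711 − 2.576 = 0.135.
Power = Φ(0.135) = 0.554.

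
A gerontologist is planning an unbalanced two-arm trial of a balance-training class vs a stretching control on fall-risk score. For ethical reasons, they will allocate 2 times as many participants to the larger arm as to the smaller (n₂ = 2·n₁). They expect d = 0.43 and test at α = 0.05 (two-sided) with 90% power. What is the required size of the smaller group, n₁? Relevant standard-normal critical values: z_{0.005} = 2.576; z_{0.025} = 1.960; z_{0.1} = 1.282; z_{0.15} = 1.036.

n₁ = 86

With allocation ratio k = n₂/n₁ = 2, Var(x̄₁−x̄₂) = σ²(1/n₁ + 1/(k·n₁)) = σ²·(k+1)/(k·n₁).
So n₁ = (1 + 1/k)·((z_{α/2} + z_β)/d)² = 1.500 × (3.242/0.43)².
n₁ = 1.500 × 56.84 = 85.3.
Round up: n₁ = 86, giving n₂ = 2 × 86 = 172.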